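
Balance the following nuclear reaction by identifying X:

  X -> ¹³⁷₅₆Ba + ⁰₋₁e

Cs-137

Conserve mass number: A = 137 + 0, so A = 137.
Conserve atomic number: Z = 56 − 1, so Z = 55.
Z = 55 is caesium, so the species is ¹³⁷₅₅Cs.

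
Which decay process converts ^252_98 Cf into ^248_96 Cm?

ΔA = 248 − 252 = -4; ΔZ = 96 − 98 = -2.
A drops by 4 and Z drops by 2 — the signature of alpha emission.

alpha decay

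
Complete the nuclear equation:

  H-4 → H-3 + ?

neutron

Conserve mass number: 4 = 3 + A, so A = 1.
Conserve atomic number: 1 = 1 + Z, so Z = 0.
A = 1 and Z = 0 is n — a neutron.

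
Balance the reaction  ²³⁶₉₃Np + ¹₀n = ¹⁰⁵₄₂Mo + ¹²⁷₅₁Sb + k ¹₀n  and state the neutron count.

5

Conserve mass number: 237 = 105 + 127 + k, so k = 237 − 232 = 5.
Check atomic number: 93 = 42 + 51 + 0 = 93. ✓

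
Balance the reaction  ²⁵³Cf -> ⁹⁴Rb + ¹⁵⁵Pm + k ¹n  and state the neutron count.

Conserve mass number: 253 = 94 + 155 + k, so k = 253 − 249 = 4.
Check atomic number: 98 = 37 + 61 + 0 = 98. ✓

4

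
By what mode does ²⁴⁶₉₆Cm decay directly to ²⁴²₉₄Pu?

ΔA = 242 − 246 = -4; ΔZ = 94 − 96 = -2.
A drops by 4 and Z drops by 2 — the signature of alpha emission.

alpha decay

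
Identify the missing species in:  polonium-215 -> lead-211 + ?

alpha particle

Conserve mass number: 215 = 211 + A, so A = 4.
Conserve atomic number: 84 = 82 + Z, so Z = 2.
A = 4 and Z = 2 is helium-4 — an alpha particle.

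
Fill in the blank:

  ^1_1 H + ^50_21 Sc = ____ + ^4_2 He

Ca-47

Conserve mass number: 1 + 50 = A + 4, so A = 47.
Conserve atomic number: 1 + 21 = Z + 2, so Z = 20.
Z = 20 is calcium, so the species is ^47_20 Ca.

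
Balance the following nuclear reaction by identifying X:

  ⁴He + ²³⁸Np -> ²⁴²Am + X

Conserve mass number: 4 + 238 = 242 + A, so A = 0.
Conserve atomic number: 2 + 93 = 95 + Z, so Z = 0.
A = 0 and Z = 0 is γ — a gamma ray.

gamma ray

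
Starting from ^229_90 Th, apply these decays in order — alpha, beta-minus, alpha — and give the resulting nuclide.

Fr-221

Start: (A, Z) = (229, 90).
After α: (225, 88).
After β⁻: (225, 89).
After α: (221, 87).
Z = 87 is francium.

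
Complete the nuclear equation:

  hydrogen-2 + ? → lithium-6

alpha particle

Conserve mass number: 2 + A = 6, so A = 4.
Conserve atomic number: 1 + Z = 3, so Z = 2.
A = 4 and Z = 2 is helium-4 — an alpha particle.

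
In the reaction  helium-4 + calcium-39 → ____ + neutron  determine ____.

Ti-42

Conserve mass number: 4 + 39 = A + 1, so A = 42.
Conserve atomic number: 2 + 20 = Z + 0, so Z = 22.
Z = 22 is titanium, so the species is titanium-42.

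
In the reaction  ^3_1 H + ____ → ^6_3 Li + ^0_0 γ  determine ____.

He-3

Conserve mass number: 3 + A = 6 + 0, so A = 3.
Conserve atomic number: 1 + Z = 3 + 0, so Z = 2.
Z = 2 is helium, so the species is ^3_2 He.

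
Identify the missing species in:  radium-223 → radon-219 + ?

alpha particle

Conserve mass number: 223 = 219 + A, so A = 4.
Conserve atomic number: 88 = 86 + Z, so Z = 2.
A = 4 and Z = 2 is helium-4 — an alpha particle.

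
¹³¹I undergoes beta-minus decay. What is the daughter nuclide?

Beta-minus decay: mass number changes by +0, atomic number by +1.
A: 131 = 131; Z: 53 + 1 = 54.
Z = 54 is xenon, so the daughter is ¹³¹Xe.

Xe-131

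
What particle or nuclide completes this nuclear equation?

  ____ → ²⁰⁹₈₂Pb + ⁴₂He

Po-213

Conserve mass number: A = 209 + 4, so A = 213.
Conserve atomic number: Z = 82 + 2, so Z = 84.
Z = 84 is polonium, so the species is ²¹³₈₄Po.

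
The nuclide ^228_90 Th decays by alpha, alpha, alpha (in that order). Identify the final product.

Po-216

Start: (A, Z) = (228, 90).
After α: (224, 88).
After α: (220, 86).
After α: (216, 84).
Z = 84 is polonium.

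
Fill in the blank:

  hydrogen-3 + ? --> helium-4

proton

Conserve mass number: 3 + A = 4, so A = 1.
Conserve atomic number: 1 + Z = 2, so Z = 1.
A = 1 and Z = 1 is hydrogen-1 — a proton.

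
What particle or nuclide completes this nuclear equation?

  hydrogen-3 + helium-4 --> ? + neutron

Conserve mass number: 3 + 4 = A + 1, so A = 6.
Conserve atomic number: 1 + 2 = Z + 0, so Z = 3.
Z = 3 is lithium, so the species is lithium-6.

Li-6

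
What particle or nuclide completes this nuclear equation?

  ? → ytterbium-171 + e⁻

Tm-171

Conserve mass number: A = 171 + 0, so A = 171.
Conserve atomic number: Z = 70 − 1, so Z = 69.
Z = 69 is thulium, so the species is thulium-171.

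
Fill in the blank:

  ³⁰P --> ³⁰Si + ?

Conserve mass number: 30 = 30 + A, so A = 0.
Conserve atomic number: 15 = 14 + Z, so Z = 1.
A = 0 and Z = 1 is e⁺ — a positron.

positron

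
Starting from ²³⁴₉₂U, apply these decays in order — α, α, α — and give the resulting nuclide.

Start: (A, Z) = (234, 92).
After α: (230, 90).
After α: (226, 88).
After α: (222, 86).
Z = 86 is radon.

Rn-222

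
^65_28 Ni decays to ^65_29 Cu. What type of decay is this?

beta-minus decay

ΔA = 65 − 65 = 0; ΔZ = 29 − 28 = +1.
A is unchanged and Z rises by 1 — a neutron has become a proton (β⁻ decay).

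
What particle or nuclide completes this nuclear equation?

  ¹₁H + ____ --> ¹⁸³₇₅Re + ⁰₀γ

W-182

Conserve mass number: 1 + A = 183 + 0, so A = 182.
Conserve atomic number: 1 + Z = 75 + 0, so Z = 74.
Z = 74 is tungsten, so the species is ¹⁸²₇₄W.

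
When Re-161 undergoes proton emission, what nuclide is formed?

Proton emission: mass number changes by -1, atomic number by -1.
A: 161 − 1 = 160; Z: 75 − 1 = 74.
Z = 74 is tungsten, so the daughter is W-160.

W-160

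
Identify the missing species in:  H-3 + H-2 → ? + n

He-4

Conserve mass number: 3 + 2 = A + 1, so A = 4.
Conserve atomic number: 1 + 1 = Z + 0, so Z = 2.
A = 4 and Z = 2 is He-4 — an alpha particle.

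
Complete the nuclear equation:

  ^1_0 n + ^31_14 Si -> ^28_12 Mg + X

alpha particle

Conserve mass number: 1 + 31 = 28 + A, so A = 4.
Conserve atomic number: 0 + 14 = 12 + Z, so Z = 2.
A = 4 and Z = 2 is ^4_2 He — an alpha particle.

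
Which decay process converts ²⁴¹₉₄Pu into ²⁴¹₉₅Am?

ΔA = 241 − 241 = 0; ΔZ = 95 − 94 = +1.
A is unchanged and Z rises by 1 — a neutron has become a proton (β⁻ decay).

beta-minus decay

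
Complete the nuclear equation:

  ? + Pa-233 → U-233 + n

proton

Conserve mass number: A + 233 = 233 + 1, so A = 1.
Conserve atomic number: Z + 91 = 92 + 0, so Z = 1.
A = 1 and Z = 1 is H-1 — a proton.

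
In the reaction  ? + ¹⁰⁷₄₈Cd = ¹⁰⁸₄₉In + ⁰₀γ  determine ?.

proton

Conserve mass number: A + 107 = 108 + 0, so A = 1.
Conserve atomic number: Z + 48 = 49 + 0, so Z = 1.
A = 1 and Z = 1 is ¹₁H — a proton.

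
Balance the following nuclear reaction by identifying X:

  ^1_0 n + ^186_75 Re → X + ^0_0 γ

Re-187

Conserve mass number: 1 + 186 = A + 0, so A = 187.
Conserve atomic number: 0 + 75 = Z + 0, so Z = 75.
Z = 75 is rhenium, so the species is ^187_75 Re.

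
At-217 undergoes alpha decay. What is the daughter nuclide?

Bi-213

Alpha decay: mass number changes by -4, atomic number by -2.
A: 217 − 4 = 213; Z: 85 − 2 = 83.
Z = 83 is bismuth, so the daughter is Bi-213.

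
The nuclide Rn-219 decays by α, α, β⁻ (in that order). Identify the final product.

Start: (A, Z) = (219, 86).
After α: (215, 84).
After α: (211, 82).
After β⁻: (211, 83).
Z = 83 is bismuth.

Bi-211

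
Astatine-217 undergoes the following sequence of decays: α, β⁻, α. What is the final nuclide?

Pb-209

Start: (A, Z) = (217, 85).
After α: (213, 83).
After β⁻: (213, 84).
After α: (209, 82).
Z = 82 is lead.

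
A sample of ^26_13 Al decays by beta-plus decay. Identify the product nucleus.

Mg-26

Beta-plus decay: mass number changes by +0, atomic number by -1.
A: 26 = 26; Z: 13 − 1 = 12.
Z = 12 is magnesium, so the daughter is ^26_12 Mg.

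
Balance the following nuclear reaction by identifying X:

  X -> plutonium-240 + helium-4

Cm-244

Conserve mass number: A = 240 + 4, so A = 244.
Conserve atomic number: Z = 94 + 2, so Z = 96.
Z = 96 is curium, so the species is curium-244.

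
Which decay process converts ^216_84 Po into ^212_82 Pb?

alpha decay

ΔA = 212 − 216 = -4; ΔZ = 82 − 84 = -2.
A drops by 4 and Z drops by 2 — the signature of alpha emission.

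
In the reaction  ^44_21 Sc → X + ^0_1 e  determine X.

Conserve mass number: 44 = A + 0, so A = 44.
Conserve atomic number: 21 = Z + 1, so Z = 20.
Z = 20 is calcium, so the species is ^44_20 Ca.

Ca-44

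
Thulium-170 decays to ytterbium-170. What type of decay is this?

ΔA = 170 − 170 = 0; ΔZ = 70 − 69 = +1.
A is unchanged and Z rises by 1 — a neutron has become a proton (β⁻ decay).

beta-minus decay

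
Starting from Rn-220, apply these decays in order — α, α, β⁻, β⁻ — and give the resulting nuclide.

Po-212

Start: (A, Z) = (220, 86).
After α: (216, 84).
After α: (212, 82).
After β⁻: (212, 83).
After β⁻: (212, 84).
Z = 84 is polonium.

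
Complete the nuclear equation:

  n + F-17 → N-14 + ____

Conserve mass number: 1 + 17 = 14 + A, so A = 4.
Conserve atomic number: 0 + 9 = 7 + Z, so Z = 2.
A = 4 and Z = 2 is He-4 — an alpha particle.

alpha particle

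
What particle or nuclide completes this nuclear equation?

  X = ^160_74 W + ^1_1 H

Conserve mass number: A = 160 + 1, so A = 161.
Conserve atomic number: Z = 74 + 1, so Z = 75.
Z = 75 is rhenium, so the species is ^161_75 Re.

Re-161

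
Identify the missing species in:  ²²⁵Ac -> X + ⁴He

Conserve mass number: 225 = A + 4, so A = 221.
Conserve atomic number: 89 = Z + 2, so Z = 87.
Z = 87 is francium, so the species is ²²¹Fr.

Fr-221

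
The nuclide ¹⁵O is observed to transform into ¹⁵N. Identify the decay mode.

beta-plus decay or electron capture

ΔA = 15 − 15 = 0; ΔZ = 7 − 8 = -1.
A is unchanged and Z drops by 1 — a proton has become a neutron (β⁺ emission or electron capture).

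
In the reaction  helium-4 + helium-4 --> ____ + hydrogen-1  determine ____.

Conserve mass number: 4 + 4 = A + 1, so A = 7.
Conserve atomic number: 2 + 2 = Z + 1, so Z = 3.
Z = 3 is lithium, so the species is lithium-7.

Li-7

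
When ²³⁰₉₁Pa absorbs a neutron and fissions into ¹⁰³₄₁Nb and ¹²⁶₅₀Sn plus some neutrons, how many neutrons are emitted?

Conserve mass number: 231 = 103 + 126 + k, so k = 231 − 229 = 2.
Check atomic number: 91 = 41 + 50 + 0 = 91. ✓

2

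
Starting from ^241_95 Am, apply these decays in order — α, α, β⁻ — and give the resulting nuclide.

Start: (A, Z) = (241, 95).
After α: (237, 93).
After α: (233, 91).
After β⁻: (233, 92).
Z = 92 is uranium.

U-233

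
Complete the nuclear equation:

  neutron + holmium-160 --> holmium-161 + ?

gamma ray

Conserve mass number: 1 + 160 = 161 + A, so A = 0.
Conserve atomic number: 0 + 67 = 67 + Z, so Z = 0.
A = 0 and Z = 0 is γ — a gamma ray.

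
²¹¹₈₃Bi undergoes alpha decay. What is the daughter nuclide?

Alpha decay: mass number changes by -4, atomic number by -2.
A: 211 − 4 = 207; Z: 83 − 2 = 81.
Z = 81 is thallium, so the daughter is ²⁰⁷₈₁Tl.

Tl-207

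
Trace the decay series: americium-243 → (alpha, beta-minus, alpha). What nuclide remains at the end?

Start: (A, Z) = (243, 95).
After α: (239, 93).
After β⁻: (239, 94).
After α: (235, 92).
Z = 92 is uranium.

U-235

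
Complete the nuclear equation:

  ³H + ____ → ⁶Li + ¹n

alpha particle

Conserve mass number: 3 + A = 6 + 1, so A = 4.
Conserve atomic number: 1 + Z = 3 + 0, so Z = 2.
A = 4 and Z = 2 is ⁴He — an alpha particle.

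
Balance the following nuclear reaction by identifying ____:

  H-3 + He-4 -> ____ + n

Conserve mass number: 3 + 4 = A + 1, so A = 6.
Conserve atomic number: 1 + 2 = Z + 0, so Z = 3.
Z = 3 is lithium, so the species is Li-6.

Li-6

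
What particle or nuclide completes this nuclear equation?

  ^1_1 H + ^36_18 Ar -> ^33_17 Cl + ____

Conserve mass number: 1 + 36 = 33 + A, so A = 4.
Conserve atomic number: 1 + 18 = 17 + Z, so Z = 2.
A = 4 and Z = 2 is ^4_2 He — an alpha particle.

alpha particle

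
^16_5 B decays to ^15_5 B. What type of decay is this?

ΔA = 15 − 16 = -1; ΔZ = 5 − 5 = +0.
A drops by 1 with Z unchanged — a neutron was emitted.

neutron emission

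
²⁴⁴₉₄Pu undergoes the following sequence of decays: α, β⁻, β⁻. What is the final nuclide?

Start: (A, Z) = (244, 94).
After α: (240, 92).
After β⁻: (240, 93).
After β⁻: (240, 94).
Z = 94 is plutonium.

Pu-240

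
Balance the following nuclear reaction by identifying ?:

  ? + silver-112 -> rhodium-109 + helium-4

Conserve mass number: A + 112 = 109 + 4, so A = 1.
Conserve atomic number: Z + 47 = 45 + 2, so Z = 0.
A = 1 and Z = 0 is neutron — a neutron.

neutron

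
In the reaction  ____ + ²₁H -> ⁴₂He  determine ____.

Conserve mass number: A + 2 = 4, so A = 2.
Conserve atomic number: Z + 1 = 2, so Z = 1.
A = 2 and Z = 1 is ²₁H — a deuteron.

deuteron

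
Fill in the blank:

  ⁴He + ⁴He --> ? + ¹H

Conserve mass number: 4 + 4 = A + 1, so A = 7.
Conserve atomic number: 2 + 2 = Z + 1, so Z = 3.
Z = 3 is lithium, so the species is ⁷Li.

Li-7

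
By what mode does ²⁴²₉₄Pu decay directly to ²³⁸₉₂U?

alpha decay

ΔA = 238 − 242 = -4; ΔZ = 92 − 94 = -2.
A drops by 4 and Z drops by 2 — the signature of alpha emission.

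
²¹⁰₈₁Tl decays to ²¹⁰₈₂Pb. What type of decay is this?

ΔA = 210 − 210 = 0; ΔZ = 82 − 81 = +1.
A is unchanged and Z rises by 1 — a neutron has become a proton (β⁻ decay).

beta-minus decay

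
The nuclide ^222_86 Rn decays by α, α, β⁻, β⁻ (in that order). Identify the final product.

Po-214

Start: (A, Z) = (222, 86).
After α: (218, 84).
After α: (214, 82).
After β⁻: (214, 83).
After β⁻: (214, 84).
Z = 84 is polonium.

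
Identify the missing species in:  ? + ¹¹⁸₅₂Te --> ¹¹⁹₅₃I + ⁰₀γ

proton

Conserve mass number: A + 118 = 119 + 0, so A = 1.
Conserve atomic number: Z + 52 = 53 + 0, so Z = 1.
A = 1 and Z = 1 is ¹₁H — a proton.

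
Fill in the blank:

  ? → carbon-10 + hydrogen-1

Conserve mass number: A = 10 + 1, so A = 11.
Conserve atomic number: Z = 6 + 1, so Z = 7.
Z = 7 is nitrogen, so the species is nitrogen-11.

N-11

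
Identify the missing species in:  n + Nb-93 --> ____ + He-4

Y-90

Conserve mass number: 1 + 93 = A + 4, so A = 90.
Conserve atomic number: 0 + 41 = Z + 2, so Z = 39.
Z = 39 is yttrium, so the species is Y-90.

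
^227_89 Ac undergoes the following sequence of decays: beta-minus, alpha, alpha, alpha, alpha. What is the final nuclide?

Start: (A, Z) = (227, 89).
After β⁻: (227, 90).
After α: (223, 88).
After α: (219, 86).
After α: (215, 84).
After α: (211, 82).
Z = 82 is lead.

Pb-211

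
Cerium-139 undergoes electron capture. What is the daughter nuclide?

La-139

Electron capture: mass number changes by +0, atomic number by -1.
A: 139 = 139; Z: 58 − 1 = 57.
Z = 57 is lanthanum, so the daughter is lanthanum-139.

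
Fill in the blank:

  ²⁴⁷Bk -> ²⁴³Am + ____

alpha particle

Conserve mass number: 247 = 243 + A, so A = 4.
Conserve atomic number: 97 = 95 + Z, so Z = 2.
A = 4 and Z = 2 is ⁴He — an alpha particle.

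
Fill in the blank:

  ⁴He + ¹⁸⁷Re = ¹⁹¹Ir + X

Conserve mass number: 4 + 187 = 191 + A, so A = 0.
Conserve atomic number: 2 + 75 = 77 + Z, so Z = 0.
A = 0 and Z = 0 is γ — a gamma ray.

gamma ray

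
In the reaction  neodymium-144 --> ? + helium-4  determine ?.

Conserve mass number: 144 = A + 4, so A = 140.
Conserve atomic number: 60 = Z + 2, so Z = 58.
Z = 58 is cerium, so the species is cerium-140.

Ce-140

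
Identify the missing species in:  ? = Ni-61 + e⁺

Conserve mass number: A = 61 + 0, so A = 61.
Conserve atomic number: Z = 28 + 1, so Z = 29.
Z = 29 is copper, so the species is Cu-61.

Cu-61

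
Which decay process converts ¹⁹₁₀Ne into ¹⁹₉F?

ΔA = 19 − 19 = 0; ΔZ = 9 − 10 = -1.
A is unchanged and Z drops by 1 — a proton has become a neutron (β⁺ emission or electron capture).

beta-plus decay or electron capture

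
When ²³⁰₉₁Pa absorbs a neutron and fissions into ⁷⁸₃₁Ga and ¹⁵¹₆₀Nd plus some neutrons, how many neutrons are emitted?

2

Conserve mass number: 231 = 78 + 151 + k, so k = 231 − 229 = 2.
Check atomic number: 91 = 31 + 60 + 0 = 91. ✓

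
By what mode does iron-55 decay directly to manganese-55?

beta-plus decay or electron capture

ΔA = 55 − 55 = 0; ΔZ = 25 − 26 = -1.
A is unchanged and Z drops by 1 — a proton has become a neutron (β⁺ emission or electron capture).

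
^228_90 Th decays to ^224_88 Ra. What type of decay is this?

alpha decay

ΔA = 224 − 228 = -4; ΔZ = 88 − 90 = -2.
A drops by 4 and Z drops by 2 — the signature of alpha emission.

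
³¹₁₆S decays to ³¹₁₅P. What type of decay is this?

ΔA = 31 − 31 = 0; ΔZ = 15 − 16 = -1.
A is unchanged and Z drops by 1 — a proton has become a neutron (β⁺ emission or electron capture).

beta-plus decay or electron capture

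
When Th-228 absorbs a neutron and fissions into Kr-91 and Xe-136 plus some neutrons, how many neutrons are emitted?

Conserve mass number: 229 = 91 + 136 + k, so k = 229 − 227 = 2.
Check atomic number: 90 = 36 + 54 + 0 = 90. ✓

2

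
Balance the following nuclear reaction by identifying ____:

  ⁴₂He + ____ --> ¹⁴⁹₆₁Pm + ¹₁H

Nd-146

Conserve mass number: 4 + A = 149 + 1, so A = 146.
Conserve atomic number: 2 + Z = 61 + 1, so Z = 60.
Z = 60 is neodymium, so the species is ¹⁴⁶₆₀Nd.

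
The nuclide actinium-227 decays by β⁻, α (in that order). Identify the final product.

Start: (A, Z) = (227, 89).
After β⁻: (227, 90).
After α: (223, 88).
Z = 88 is radium.

Ra-223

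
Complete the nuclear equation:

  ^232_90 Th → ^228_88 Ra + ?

alpha particle

Conserve mass number: 232 = 228 + A, so A = 4.
Conserve atomic number: 90 = 88 + Z, so Z = 2.
A = 4 and Z = 2 is ^4_2 He — an alpha particle.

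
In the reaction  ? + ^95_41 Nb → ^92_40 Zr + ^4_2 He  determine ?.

Conserve mass number: A + 95 = 92 + 4, so A = 1.
Conserve atomic number: Z + 41 = 40 + 2, so Z = 1.
A = 1 and Z = 1 is ^1_1 H — a proton.

proton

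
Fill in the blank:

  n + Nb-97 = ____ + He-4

Conserve mass number: 1 + 97 = A + 4, so A = 94.
Conserve atomic number: 0 + 41 = Z + 2, so Z = 39.
Z = 39 is yttrium, so the species is Y-94.

Y-94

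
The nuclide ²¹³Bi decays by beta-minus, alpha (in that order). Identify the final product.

Start: (A, Z) = (213, 83).
After β⁻: (213, 84).
After α: (209, 82).
Z = 82 is lead.

Pb-209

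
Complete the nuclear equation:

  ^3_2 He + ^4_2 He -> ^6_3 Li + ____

Conserve mass number: 3 + 4 = 6 + A, so A = 1.
Conserve atomic number: 2 + 2 = 3 + Z, so Z = 1.
A = 1 and Z = 1 is ^1_1 H — a proton.

proton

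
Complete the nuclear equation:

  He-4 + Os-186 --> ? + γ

Conserve mass number: 4 + 186 = A + 0, so A = 190.
Conserve atomic number: 2 + 76 = Z + 0, so Z = 78.
Z = 78 is platinum, so the species is Pt-190.

Pt-190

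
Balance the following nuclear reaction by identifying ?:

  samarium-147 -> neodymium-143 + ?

Conserve mass number: 147 = 143 + A, so A = 4.
Conserve atomic number: 62 = 60 + Z, so Z = 2.
A = 4 and Z = 2 is helium-4 — an alpha particle.

alpha particle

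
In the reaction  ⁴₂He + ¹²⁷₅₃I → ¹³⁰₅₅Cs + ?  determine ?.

neutron

Conserve mass number: 4 + 127 = 130 + A, so A = 1.
Conserve atomic number: 2 + 53 = 55 + Z, so Z = 0.
A = 1 and Z = 0 is ¹₀n — a neutron.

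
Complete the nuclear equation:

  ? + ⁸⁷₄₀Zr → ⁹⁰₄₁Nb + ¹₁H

alpha particle

Conserve mass number: A + 87 = 90 + 1, so A = 4.
Conserve atomic number: Z + 40 = 41 + 1, so Z = 2.
A = 4 and Z = 2 is ⁴₂He — an alpha particle.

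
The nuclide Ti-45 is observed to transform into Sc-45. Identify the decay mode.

beta-plus decay or electron capture

ΔA = 45 − 45 = 0; ΔZ = 21 − 22 = -1.
A is unchanged and Z drops by 1 — a proton has become a neutron (β⁺ emission or electron capture).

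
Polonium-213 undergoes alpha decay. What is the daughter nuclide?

Pb-209

Alpha decay: mass number changes by -4, atomic number by -2.
A: 213 − 4 = 209; Z: 84 − 2 = 82.
Z = 82 is lead, so the daughter is lead-209.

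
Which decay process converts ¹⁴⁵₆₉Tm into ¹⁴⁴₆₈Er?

proton emission

ΔA = 144 − 145 = -1; ΔZ = 68 − 69 = -1.
A drops by 1 and Z drops by 1 — a proton was emitted.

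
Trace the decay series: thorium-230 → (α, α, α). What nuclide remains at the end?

Start: (A, Z) = (230, 90).
After α: (226, 88).
After α: (222, 86).
After α: (218, 84).
Z = 84 is polonium.

Po-218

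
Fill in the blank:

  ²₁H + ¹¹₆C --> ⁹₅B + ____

alpha particle

Conserve mass number: 2 + 11 = 9 + A, so A = 4.
Conserve atomic number: 1 + 6 = 5 + Z, so Z = 2.
A = 4 and Z = 2 is ⁴₂He — an alpha particle.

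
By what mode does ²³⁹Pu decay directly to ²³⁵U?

ΔA = 235 − 239 = -4; ΔZ = 92 − 94 = -2.
A drops by 4 and Z drops by 2 — the signature of alpha emission.

alpha decay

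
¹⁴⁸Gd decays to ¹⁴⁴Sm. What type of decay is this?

ΔA = 144 − 148 = -4; ΔZ = 62 − 64 = -2.
A drops by 4 and Z drops by 2 — the signature of alpha emission.

alpha decay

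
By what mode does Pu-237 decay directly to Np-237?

beta-plus decay or electron capture

ΔA = 237 − 237 = 0; ΔZ = 93 − 94 = -1.
A is unchanged and Z drops by 1 — a proton has become a neutron (β⁺ emission or electron capture).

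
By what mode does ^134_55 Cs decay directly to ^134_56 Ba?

ΔA = 134 − 134 = 0; ΔZ = 56 − 55 = +1.
A is unchanged and Z rises by 1 — a neutron has become a proton (β⁻ decay).

beta-minus decay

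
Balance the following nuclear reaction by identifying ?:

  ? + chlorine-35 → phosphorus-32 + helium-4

neutron

Conserve mass number: A + 35 = 32 + 4, so A = 1.
Conserve atomic number: Z + 17 = 15 + 2, so Z = 0.
A = 1 and Z = 0 is neutron — a neutron.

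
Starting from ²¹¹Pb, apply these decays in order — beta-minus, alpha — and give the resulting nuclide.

Tl-207

Start: (A, Z) = (211, 82).
After β⁻: (211, 83).
After α: (207, 81).
Z = 81 is thallium.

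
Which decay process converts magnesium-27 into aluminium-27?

beta-minus decay

ΔA = 27 − 27 = 0; ΔZ = 13 − 12 = +1.
A is unchanged and Z rises by 1 — a neutron has become a proton (β⁻ decay).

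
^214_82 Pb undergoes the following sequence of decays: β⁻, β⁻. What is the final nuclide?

Po-214

Start: (A, Z) = (214, 82).
After β⁻: (214, 83).
After β⁻: (214, 84).
Z = 84 is polonium.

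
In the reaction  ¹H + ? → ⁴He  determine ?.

Conserve mass number: 1 + A = 4, so A = 3.
Conserve atomic number: 1 + Z = 2, so Z = 1.
A = 3 and Z = 1 is ³H — a triton.

triton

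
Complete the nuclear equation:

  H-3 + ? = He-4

Conserve mass number: 3 + A = 4, so A = 1.
Conserve atomic number: 1 + Z = 2, so Z = 1.
A = 1 and Z = 1 is H-1 — a proton.

proton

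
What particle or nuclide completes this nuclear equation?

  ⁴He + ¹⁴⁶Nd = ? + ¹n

Sm-149

Conserve mass number: 4 + 146 = A + 1, so A = 149.
Conserve atomic number: 2 + 60 = Z + 0, so Z = 62.
Z = 62 is samarium, so the species is ¹⁴⁹Sm.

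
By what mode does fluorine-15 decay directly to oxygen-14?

proton emission

ΔA = 14 − 15 = -1; ΔZ = 8 − 9 = -1.
A drops by 1 and Z drops by 1 — a proton was emitted.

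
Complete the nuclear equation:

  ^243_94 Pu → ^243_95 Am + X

beta-minus particle

Conserve mass number: 243 = 243 + A, so A = 0.
Conserve atomic number: 94 = 95 + Z, so Z = -1.
A = 0 and Z = -1 is ^0_-1 e — a beta-minus particle.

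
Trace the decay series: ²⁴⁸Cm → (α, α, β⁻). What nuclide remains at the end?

Np-240

Start: (A, Z) = (248, 96).
After α: (244, 94).
After α: (240, 92).
After β⁻: (240, 93).
Z = 93 is neptunium.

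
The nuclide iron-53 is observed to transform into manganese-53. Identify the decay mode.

ΔA = 53 − 53 = 0; ΔZ = 25 − 26 = -1.
A is unchanged and Z drops by 1 — a proton has become a neutron (β⁺ emission or electron capture).

beta-plus decay or electron capture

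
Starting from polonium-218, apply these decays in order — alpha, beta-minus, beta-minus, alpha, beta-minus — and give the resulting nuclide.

Start: (A, Z) = (218, 84).
After α: (214, 82).
After β⁻: (214, 83).
After β⁻: (214, 84).
After α: (210, 82).
After β⁻: (210, 83).
Z = 83 is bismuth.

Bi-210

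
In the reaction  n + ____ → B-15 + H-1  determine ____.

Conserve mass number: 1 + A = 15 + 1, so A = 15.
Conserve atomic number: 0 + Z = 5 + 1, so Z = 6.
Z = 6 is carbon, so the species is C-15.

C-15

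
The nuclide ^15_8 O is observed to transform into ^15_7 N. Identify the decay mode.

ΔA = 15 − 15 = 0; ΔZ = 7 − 8 = -1.
A is unchanged and Z drops by 1 — a proton has become a neutron (β⁺ emission or electron capture).

beta-plus decay or electron capture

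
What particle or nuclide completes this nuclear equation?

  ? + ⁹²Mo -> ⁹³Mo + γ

Conserve mass number: A + 92 = 93 + 0, so A = 1.
Conserve atomic number: Z + 42 = 42 + 0, so Z = 0.
A = 1 and Z = 0 is ¹n — a neutron.

neutron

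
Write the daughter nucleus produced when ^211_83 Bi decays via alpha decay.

Tl-207

Alpha decay: mass number changes by -4, atomic number by -2.
A: 211 − 4 = 207; Z: 83 − 2 = 81.
Z = 81 is thallium, so the daughter is ^207_81 Tl.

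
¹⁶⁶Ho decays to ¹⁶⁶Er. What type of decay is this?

ΔA = 166 − 166 = 0; ΔZ = 68 − 67 = +1.
A is unchanged and Z rises by 1 — a neutron has become a proton (β⁻ decay).

beta-minus decay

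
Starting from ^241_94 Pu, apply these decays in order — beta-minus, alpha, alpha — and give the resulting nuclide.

Pa-233

Start: (A, Z) = (241, 94).
After β⁻: (241, 95).
After α: (237, 93).
After α: (233, 91).
Z = 91 is protactinium.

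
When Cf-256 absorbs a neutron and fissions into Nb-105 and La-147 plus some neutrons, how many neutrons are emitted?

Conserve mass number: 257 = 105 + 147 + k, so k = 257 − 252 = 5.
Check atomic number: 98 = 41 + 57 + 0 = 98. ✓

5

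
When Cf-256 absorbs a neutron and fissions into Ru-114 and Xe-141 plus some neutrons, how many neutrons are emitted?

2

Conserve mass number: 257 = 114 + 141 + k, so k = 257 − 255 = 2.
Check atomic number: 98 = 44 + 54 + 0 = 98. ✓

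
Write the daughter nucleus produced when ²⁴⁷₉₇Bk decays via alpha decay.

Am-243

Alpha decay: mass number changes by -4, atomic number by -2.
A: 247 − 4 = 243; Z: 97 − 2 = 95.
Z = 95 is americium, so the daughter is ²⁴³₉₅Am.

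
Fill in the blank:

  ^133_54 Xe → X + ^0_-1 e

Conserve mass number: 133 = A + 0, so A = 133.
Conserve atomic number: 54 = Z − 1, so Z = 55.
Z = 55 is caesium, so the species is ^133_55 Cs.

Cs-133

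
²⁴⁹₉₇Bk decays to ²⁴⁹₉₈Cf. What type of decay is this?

beta-minus decay

ΔA = 249 − 249 = 0; ΔZ = 98 − 97 = +1.
A is unchanged and Z rises by 1 — a neutron has become a proton (β⁻ decay).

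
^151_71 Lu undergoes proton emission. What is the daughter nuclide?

Yb-150

Proton emission: mass number changes by -1, atomic number by -1.
A: 151 − 1 = 150; Z: 71 − 1 = 70.
Z = 70 is ytterbium, so the daughter is ^150_70 Yb.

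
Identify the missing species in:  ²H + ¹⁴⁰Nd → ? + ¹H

Nd-141

Conserve mass number: 2 + 140 = A + 1, so A = 141.
Conserve atomic number: 1 + 60 = Z + 1, so Z = 60.
Z = 60 is neodymium, so the species is ¹⁴¹Nd.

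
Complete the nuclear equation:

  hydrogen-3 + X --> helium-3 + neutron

proton

Conserve mass number: 3 + A = 3 + 1, so A = 1.
Conserve atomic number: 1 + Z = 2 + 0, so Z = 1.
A = 1 and Z = 1 is hydrogen-1 — a proton.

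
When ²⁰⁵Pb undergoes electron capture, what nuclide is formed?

Electron capture: mass number changes by +0, atomic number by -1.
A: 205 = 205; Z: 82 − 1 = 81.
Z = 81 is thallium, so the daughter is ²⁰⁵Tl.

Tl-205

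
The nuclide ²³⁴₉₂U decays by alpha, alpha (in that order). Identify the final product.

Ra-226

Start: (A, Z) = (234, 92).
After α: (230, 90).
After α: (226, 88).
Z = 88 is radium.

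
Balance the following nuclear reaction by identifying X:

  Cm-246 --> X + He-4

Pu-242

Conserve mass number: 246 = A + 4, so A = 242.
Conserve atomic number: 96 = Z + 2, so Z = 94.
Z = 94 is plutonium, so the species is Pu-242.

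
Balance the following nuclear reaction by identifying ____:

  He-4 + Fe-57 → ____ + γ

Ni-61

Conserve mass number: 4 + 57 = A + 0, so A = 61.
Conserve atomic number: 2 + 26 = Z + 0, so Z = 28.
Z = 28 is nickel, so the species is Ni-61.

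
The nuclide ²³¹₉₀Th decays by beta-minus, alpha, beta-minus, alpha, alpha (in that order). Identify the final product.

Start: (A, Z) = (231, 90).
After β⁻: (231, 91).
After α: (227, 89).
After β⁻: (227, 90).
After α: (223, 88).
After α: (219, 86).
Z = 86 is radon.

Rn-219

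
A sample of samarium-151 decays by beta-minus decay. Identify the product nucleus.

Eu-151

Beta-minus decay: mass number changes by +0, atomic number by +1.
A: 151 = 151; Z: 62 + 1 = 63.
Z = 63 is europium, so the daughter is europium-151.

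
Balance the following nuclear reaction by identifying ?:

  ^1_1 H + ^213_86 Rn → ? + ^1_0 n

Conserve mass number: 1 + 213 = A + 1, so A = 213.
Conserve atomic number: 1 + 86 = Z + 0, so Z = 87.
Z = 87 is francium, so the species is ^213_87 Fr.

Fr-213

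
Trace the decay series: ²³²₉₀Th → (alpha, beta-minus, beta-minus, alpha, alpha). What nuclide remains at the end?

Rn-220

Start: (A, Z) = (232, 90).
After α: (228, 88).
After β⁻: (228, 89).
After β⁻: (228, 90).
After α: (224, 88).
After α: (220, 86).
Z = 86 is radon.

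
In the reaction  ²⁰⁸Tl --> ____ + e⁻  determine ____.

Pb-208

Conserve mass number: 208 = A + 0, so A = 208.
Conserve atomic number: 81 = Z − 1, so Z = 82.
Z = 82 is lead, so the species is ²⁰⁸Pb.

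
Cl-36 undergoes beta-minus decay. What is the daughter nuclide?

Beta-minus decay: mass number changes by +0, atomic number by +1.
A: 36 = 36; Z: 17 + 1 = 18.
Z = 18 is argon, so the daughter is Ar-36.

Ar-36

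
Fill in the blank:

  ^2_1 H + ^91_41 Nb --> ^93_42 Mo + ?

Conserve mass number: 2 + 91 = 93 + A, so A = 0.
Conserve atomic number: 1 + 41 = 42 + Z, so Z = 0.
A = 0 and Z = 0 is ^0_0 γ — a gamma ray.

gamma ray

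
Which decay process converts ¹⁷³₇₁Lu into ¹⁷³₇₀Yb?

ΔA = 173 − 173 = 0; ΔZ = 70 − 71 = -1.
A is unchanged and Z drops by 1 — a proton has become a neutron (β⁺ emission or electron capture).

beta-plus decay or electron capture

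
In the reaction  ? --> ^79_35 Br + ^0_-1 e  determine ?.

Conserve mass number: A = 79 + 0, so A = 79.
Conserve atomic number: Z = 35 − 1, so Z = 34.
Z = 34 is selenium, so the species is ^79_34 Se.

Se-79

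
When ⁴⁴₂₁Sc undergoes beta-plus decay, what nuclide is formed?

Ca-44

Beta-plus decay: mass number changes by +0, atomic number by -1.
A: 44 = 44; Z: 21 − 1 = 20.
Z = 20 is calcium, so the daughter is ⁴⁴₂₀Ca.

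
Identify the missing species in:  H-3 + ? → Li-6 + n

alpha particle

Conserve mass number: 3 + A = 6 + 1, so A = 4.
Conserve atomic number: 1 + Z = 3 + 0, so Z = 2.
A = 4 and Z = 2 is He-4 — an alpha particle.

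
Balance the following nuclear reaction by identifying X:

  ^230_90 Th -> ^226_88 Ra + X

Conserve mass number: 230 = 226 + A, so A = 4.
Conserve atomic number: 90 = 88 + Z, so Z = 2.
A = 4 and Z = 2 is ^4_2 He — an alpha particle.

alpha particle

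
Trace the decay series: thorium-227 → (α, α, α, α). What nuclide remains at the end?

Pb-211

Start: (A, Z) = (227, 90).
After α: (223, 88).
After α: (219, 86).
After α: (215, 84).
After α: (211, 82).
Z = 82 is lead.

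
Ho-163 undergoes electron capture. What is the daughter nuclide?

Electron capture: mass number changes by +0, atomic number by -1.
A: 163 = 163; Z: 67 − 1 = 66.
Z = 66 is dysprosium, so the daughter is Dy-163.

Dy-163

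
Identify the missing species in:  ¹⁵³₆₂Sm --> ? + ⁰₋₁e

Conserve mass number: 153 = A + 0, so A = 153.
Conserve atomic number: 62 = Z − 1, so Z = 63.
Z = 63 is europium, so the species is ¹⁵³₆₃Eu.

Eu-153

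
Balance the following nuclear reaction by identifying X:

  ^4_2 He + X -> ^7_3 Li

triton

Conserve mass number: 4 + A = 7, so A = 3.
Conserve atomic number: 2 + Z = 3, so Z = 1.
A = 3 and Z = 1 is ^3_1 H — a triton.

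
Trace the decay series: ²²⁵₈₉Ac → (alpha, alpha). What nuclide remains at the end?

Start: (A, Z) = (225, 89).
After α: (221, 87).
After α: (217, 85).
Z = 85 is astatine.

At-217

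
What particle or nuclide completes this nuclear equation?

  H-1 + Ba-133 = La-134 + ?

gamma ray

Conserve mass number: 1 + 133 = 134 + A, so A = 0.
Conserve atomic number: 1 + 56 = 57 + Z, so Z = 0.
A = 0 and Z = 0 is γ — a gamma ray.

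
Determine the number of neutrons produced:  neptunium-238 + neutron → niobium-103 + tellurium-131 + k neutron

5

Conserve mass number: 239 = 103 + 131 + k, so k = 239 − 234 = 5.
Check atomic number: 93 = 41 + 52 + 0 = 93. ✓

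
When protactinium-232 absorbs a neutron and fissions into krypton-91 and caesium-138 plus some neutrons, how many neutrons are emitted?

Conserve mass number: 233 = 91 + 138 + k, so k = 233 − 229 = 4.
Check atomic number: 91 = 36 + 55 + 0 = 91. ✓

4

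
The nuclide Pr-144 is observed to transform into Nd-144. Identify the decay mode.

beta-minus decay

ΔA = 144 − 144 = 0; ΔZ = 60 − 59 = +1.
A is unchanged and Z rises by 1 — a neutron has become a proton (β⁻ decay).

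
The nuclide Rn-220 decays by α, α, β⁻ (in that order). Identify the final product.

Start: (A, Z) = (220, 86).
After α: (216, 84).
After α: (212, 82).
After β⁻: (212, 83).
Z = 83 is bismuth.

Bi-212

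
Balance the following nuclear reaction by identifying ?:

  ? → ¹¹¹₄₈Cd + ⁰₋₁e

Ag-111

Conserve mass number: A = 111 + 0, so A = 111.
Conserve atomic number: Z = 48 − 1, so Z = 47.
Z = 47 is silver, so the species is ¹¹¹₄₇Ag.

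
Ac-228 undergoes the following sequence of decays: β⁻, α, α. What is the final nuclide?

Start: (A, Z) = (228, 89).
After β⁻: (228, 90).
After α: (224, 88).
After α: (220, 86).
Z = 86 is radon.

Rn-220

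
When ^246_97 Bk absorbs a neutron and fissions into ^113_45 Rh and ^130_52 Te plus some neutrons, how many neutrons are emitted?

Conserve mass number: 247 = 113 + 130 + k, so k = 247 − 243 = 4.
Check atomic number: 97 = 45 + 52 + 0 = 97. ✓

4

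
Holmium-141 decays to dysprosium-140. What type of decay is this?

ΔA = 140 − 141 = -1; ΔZ = 66 − 67 = -1.
A drops by 1 and Z drops by 1 — a proton was emitted.

proton emission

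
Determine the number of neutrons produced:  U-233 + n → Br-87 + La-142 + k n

5

Conserve mass number: 234 = 87 + 142 + k, so k = 234 − 229 = 5.
Check atomic number: 92 = 35 + 57 + 0 = 92. ✓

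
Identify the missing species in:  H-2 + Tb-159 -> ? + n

Dy-160

Conserve mass number: 2 + 159 = A + 1, so A = 160.
Conserve atomic number: 1 + 65 = Z + 0, so Z = 66.
Z = 66 is dysprosium, so the species is Dy-160.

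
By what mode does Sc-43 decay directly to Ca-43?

beta-plus decay or electron capture

ΔA = 43 − 43 = 0; ΔZ = 20 − 21 = -1.
A is unchanged and Z drops by 1 — a proton has become a neutron (β⁺ emission or electron capture).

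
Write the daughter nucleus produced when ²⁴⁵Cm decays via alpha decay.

Alpha decay: mass number changes by -4, atomic number by -2.
A: 245 − 4 = 241; Z: 96 − 2 = 94.
Z = 94 is plutonium, so the daughter is ²⁴¹Pu.

Pu-241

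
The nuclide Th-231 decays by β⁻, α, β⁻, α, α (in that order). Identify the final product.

Rn-219

Start: (A, Z) = (231, 90).
After β⁻: (231, 91).
After α: (227, 89).
After β⁻: (227, 90).
After α: (223, 88).
After α: (219, 86).
Z = 86 is radon.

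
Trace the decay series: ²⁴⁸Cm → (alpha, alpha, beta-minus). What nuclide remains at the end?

Start: (A, Z) = (248, 96).
After α: (244, 94).
After α: (240, 92).
After β⁻: (240, 93).
Z = 93 is neptunium.

Np-240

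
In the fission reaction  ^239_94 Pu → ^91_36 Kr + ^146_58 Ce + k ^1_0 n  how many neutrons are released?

2

Conserve mass number: 239 = 91 + 146 + k, so k = 239 − 237 = 2.
Check atomic number: 94 = 36 + 58 + 0 = 94. ✓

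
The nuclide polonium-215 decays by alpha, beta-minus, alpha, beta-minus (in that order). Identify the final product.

Pb-207

Start: (A, Z) = (215, 84).
After α: (211, 82).
After β⁻: (211, 83).
After α: (207, 81).
After β⁻: (207, 82).
Z = 82 is lead.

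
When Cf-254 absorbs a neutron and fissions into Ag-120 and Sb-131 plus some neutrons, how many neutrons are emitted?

4

Conserve mass number: 255 = 120 + 131 + k, so k = 255 − 251 = 4.
Check atomic number: 98 = 47 + 51 + 0 = 98. ✓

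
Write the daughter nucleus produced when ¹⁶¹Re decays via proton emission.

W-160

Proton emission: mass number changes by -1, atomic number by -1.
A: 161 − 1 = 160; Z: 75 − 1 = 74.
Z = 74 is tungsten, so the daughter is ¹⁶⁰W.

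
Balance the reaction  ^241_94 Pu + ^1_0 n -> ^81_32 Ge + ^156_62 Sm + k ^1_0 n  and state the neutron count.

5

Conserve mass number: 242 = 81 + 156 + k, so k = 242 − 237 = 5.
Check atomic number: 94 = 32 + 62 + 0 = 94. ✓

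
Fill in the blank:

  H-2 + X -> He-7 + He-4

Li-9

Conserve mass number: 2 + A = 7 + 4, so A = 9.
Conserve atomic number: 1 + Z = 2 + 2, so Z = 3.
Z = 3 is lithium, so the species is Li-9.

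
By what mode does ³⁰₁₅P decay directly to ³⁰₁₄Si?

beta-plus decay or electron capture

ΔA = 30 − 30 = 0; ΔZ = 14 − 15 = -1.
A is unchanged and Z drops by 1 — a proton has become a neutron (β⁺ emission or electron capture).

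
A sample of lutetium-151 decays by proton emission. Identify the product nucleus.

Proton emission: mass number changes by -1, atomic number by -1.
A: 151 − 1 = 150; Z: 71 − 1 = 70.
Z = 70 is ytterbium, so the daughter is ytterbium-150.

Yb-150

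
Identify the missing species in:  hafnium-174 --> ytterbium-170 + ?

Conserve mass number: 174 = 170 + A, so A = 4.
Conserve atomic number: 72 = 70 + Z, so Z = 2.
A = 4 and Z = 2 is helium-4 — an alpha particle.

alpha particle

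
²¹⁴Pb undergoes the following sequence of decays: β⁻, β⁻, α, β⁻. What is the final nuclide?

Bi-210

Start: (A, Z) = (214, 82).
After β⁻: (214, 83).
After β⁻: (214, 84).
After α: (210, 82).
After β⁻: (210, 83).
Z = 83 is bismuth.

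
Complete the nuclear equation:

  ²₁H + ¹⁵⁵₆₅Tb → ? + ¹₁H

Tb-156

Conserve mass number: 2 + 155 = A + 1, so A = 156.
Conserve atomic number: 1 + 65 = Z + 1, so Z = 65.
Z = 65 is terbium, so the species is ¹⁵⁶₆₅Tb.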